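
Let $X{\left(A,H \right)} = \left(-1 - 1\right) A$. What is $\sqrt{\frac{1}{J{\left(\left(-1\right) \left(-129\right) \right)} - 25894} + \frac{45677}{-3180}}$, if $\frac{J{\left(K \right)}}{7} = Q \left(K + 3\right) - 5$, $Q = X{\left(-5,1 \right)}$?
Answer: $\frac{3 i \sqrt{13873933664635}}{2948390} \approx 3.79 i$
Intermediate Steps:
$X{\left(A,H \right)} = - 2 A$
$Q = 10$ ($Q = \left(-2\right) \left(-5\right) = 10$)
$J{\left(K \right)} = 175 + 70 K$ ($J{\left(K \right)} = 7 \left(10 \left(K + 3\right) - 5\right) = 7 \left(10 \left(3 + K\right) - 5\right) = 7 \left(\left(30 + 10 K\right) - 5\right) = 7 \left(25 + 10 K\right) = 175 + 70 K$)
$\sqrt{\frac{1}{J{\left(\left(-1\right) \left(-129\right) \right)} - 25894} + \frac{45677}{-3180}} = \sqrt{\frac{1}{\left(175 + 70 \left(\left(-1\right) \left(-129\right)\right)\right) - 25894} + \frac{45677}{-3180}} = \sqrt{\frac{1}{\left(175 + 70 \cdot 129\right) - 25894} + 45677 \left(- \frac{1}{3180}\right)} = \sqrt{\frac{1}{\left(175 + 9030\right) - 25894} - \frac{45677}{3180}} = \sqrt{\frac{1}{9205 - 25894} - \frac{45677}{3180}} = \sqrt{\frac{1}{-16689} - \frac{45677}{3180}} = \sqrt{- \frac{1}{16689} - \frac{45677}{3180}} = \sqrt{- \frac{84700737}{5896780}} = \frac{3 i \sqrt{13873933664635}}{2948390}$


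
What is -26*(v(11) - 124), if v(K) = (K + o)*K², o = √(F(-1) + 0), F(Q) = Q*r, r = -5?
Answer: -31382 - 3146*√5 ≈ -38417.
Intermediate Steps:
F(Q) = -5*Q (F(Q) = Q*(-5) = -5*Q)
o = √5 (o = √(-5*(-1) + 0) = √(5 + 0) = √5 ≈ 2.2361)
v(K) = K²*(K + √5) (v(K) = (K + √5)*K² = K²*(K + √5))
-26*(v(11) - 124) = -26*(11²*(11 + √5) - 124) = -26*(121*(11 + √5) - 124) = -26*((1331 + 121*√5) - 124) = -26*(1207 + 121*√5) = -31382 - 3146*√5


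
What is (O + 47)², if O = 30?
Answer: 5929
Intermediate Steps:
(O + 47)² = (30 + 47)² = 77² = 5929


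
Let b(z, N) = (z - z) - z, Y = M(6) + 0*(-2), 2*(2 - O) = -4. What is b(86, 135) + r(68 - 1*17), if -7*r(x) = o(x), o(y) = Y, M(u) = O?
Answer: -606/7 ≈ -86.571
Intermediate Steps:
O = 4 (O = 2 - ½*(-4) = 2 + 2 = 4)
M(u) = 4
Y = 4 (Y = 4 + 0*(-2) = 4 + 0 = 4)
o(y) = 4
r(x) = -4/7 (r(x) = -⅐*4 = -4/7)
b(z, N) = -z (b(z, N) = 0 - z = -z)
b(86, 135) + r(68 - 1*17) = -1*86 - 4/7 = -86 - 4/7 = -606/7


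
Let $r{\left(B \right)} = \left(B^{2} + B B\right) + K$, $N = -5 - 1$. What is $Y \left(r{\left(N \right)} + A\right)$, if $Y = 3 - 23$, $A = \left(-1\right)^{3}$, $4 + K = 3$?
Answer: $-1400$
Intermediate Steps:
$K = -1$ ($K = -4 + 3 = -1$)
$A = -1$
$Y = -20$
$N = -6$
$r{\left(B \right)} = -1 + 2 B^{2}$ ($r{\left(B \right)} = \left(B^{2} + B B\right) - 1 = \left(B^{2} + B^{2}\right) - 1 = 2 B^{2} - 1 = -1 + 2 B^{2}$)
$Y \left(r{\left(N \right)} + A\right) = - 20 \left(\left(-1 + 2 \left(-6\right)^{2}\right) - 1\right) = - 20 \left(\left(-1 + 2 \cdot 36\right) - 1\right) = - 20 \left(\left(-1 + 72\right) - 1\right) = - 20 \left(71 - 1\right) = \left(-20\right) 70 = -1400$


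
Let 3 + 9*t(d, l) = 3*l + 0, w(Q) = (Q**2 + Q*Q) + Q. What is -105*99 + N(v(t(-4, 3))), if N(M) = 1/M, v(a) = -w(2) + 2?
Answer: -83161/8 ≈ -10395.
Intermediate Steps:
w(Q) = Q + 2*Q**2 (w(Q) = (Q**2 + Q**2) + Q = 2*Q**2 + Q = Q + 2*Q**2)
t(d, l) = -1/3 + l/3 (t(d, l) = -1/3 + (3*l + 0)/9 = -1/3 + (3*l)/9 = -1/3 + l/3)
v(a) = -8 (v(a) = -2*(1 + 2*2) + 2 = -2*(1 + 4) + 2 = -2*5 + 2 = -1*10 + 2 = -10 + 2 = -8)
-105*99 + N(v(t(-4, 3))) = -105*99 + 1/(-8) = -10395 - 1/8 = -83161/8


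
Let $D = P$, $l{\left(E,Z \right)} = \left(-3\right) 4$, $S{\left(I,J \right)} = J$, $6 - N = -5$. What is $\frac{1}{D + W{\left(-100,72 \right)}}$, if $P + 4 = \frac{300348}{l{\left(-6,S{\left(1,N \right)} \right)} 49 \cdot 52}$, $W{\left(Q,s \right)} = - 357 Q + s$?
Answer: $\frac{2548}{91111835} \approx 2.7966 \cdot 10^{-5}$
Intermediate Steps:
$N = 11$ ($N = 6 - -5 = 6 + 5 = 11$)
$W{\left(Q,s \right)} = s - 357 Q$
$l{\left(E,Z \right)} = -12$
$P = - \frac{35221}{2548}$ ($P = -4 + \frac{300348}{\left(-12\right) 49 \cdot 52} = -4 + \frac{300348}{\left(-588\right) 52} = -4 + \frac{300348}{-30576} = -4 + 300348 \left(- \frac{1}{30576}\right) = -4 - \frac{25029}{2548} = - \frac{35221}{2548} \approx -13.823$)
$D = - \frac{35221}{2548} \approx -13.823$
$\frac{1}{D + W{\left(-100,72 \right)}} = \frac{1}{- \frac{35221}{2548} + \left(72 - -35700\right)} = \frac{1}{- \frac{35221}{2548} + \left(72 + 35700\right)} = \frac{1}{- \frac{35221}{2548} + 35772} = \frac{1}{\frac{91111835}{2548}} = \frac{2548}{91111835}$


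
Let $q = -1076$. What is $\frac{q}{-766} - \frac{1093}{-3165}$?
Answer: $\frac{2121389}{1212195} \approx 1.75$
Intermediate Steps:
$\frac{q}{-766} - \frac{1093}{-3165} = - \frac{1076}{-766} - \frac{1093}{-3165} = \left(-1076\right) \left(- \frac{1}{766}\right) - - \frac{1093}{3165} = \frac{538}{383} + \frac{1093}{3165} = \frac{2121389}{1212195}$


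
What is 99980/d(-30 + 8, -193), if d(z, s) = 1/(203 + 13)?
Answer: 21595680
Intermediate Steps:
d(z, s) = 1/216
99980/d(-30 + 8, -193) = 99980/(1/216) = 99980*216 = 21595680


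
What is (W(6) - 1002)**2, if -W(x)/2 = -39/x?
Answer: 978121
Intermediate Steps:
W(x) = 78/x (W(x) = -(-78)/x = 78/x)
(W(6) - 1002)**2 = (78/6 - 1002)**2 = (78*(1/6) - 1002)**2 = (13 - 1002)**2 = (-989)**2 = 978121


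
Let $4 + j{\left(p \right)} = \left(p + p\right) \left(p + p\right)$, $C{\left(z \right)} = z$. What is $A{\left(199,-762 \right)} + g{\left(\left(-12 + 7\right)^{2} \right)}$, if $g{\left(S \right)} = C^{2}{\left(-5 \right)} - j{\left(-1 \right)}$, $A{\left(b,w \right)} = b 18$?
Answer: $3607$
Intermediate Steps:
$j{\left(p \right)} = -4 + 4 p^{2}$ ($j{\left(p \right)} = -4 + \left(p + p\right) \left(p + p\right) = -4 + 2 p 2 p = -4 + 4 p^{2}$)
$A{\left(b,w \right)} = 18 b$
$g{\left(S \right)} = 25$ ($g{\left(S \right)} = \left(-5\right)^{2} - \left(-4 + 4 \left(-1\right)^{2}\right) = 25 - \left(-4 + 4 \cdot 1\right) = 25 - \left(-4 + 4\right) = 25 - 0 = 25 + 0 = 25$)
$A{\left(199,-762 \right)} + g{\left(\left(-12 + 7\right)^{2} \right)} = 18 \cdot 199 + 25 = 3582 + 25 = 3607$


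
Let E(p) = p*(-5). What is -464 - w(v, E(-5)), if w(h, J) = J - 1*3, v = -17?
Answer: -486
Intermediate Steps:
E(p) = -5*p
w(h, J) = -3 + J (w(h, J) = J - 3 = -3 + J)
-464 - w(v, E(-5)) = -464 - (-3 - 5*(-5)) = -464 - (-3 + 25) = -464 - 1*22 = -464 - 22 = -486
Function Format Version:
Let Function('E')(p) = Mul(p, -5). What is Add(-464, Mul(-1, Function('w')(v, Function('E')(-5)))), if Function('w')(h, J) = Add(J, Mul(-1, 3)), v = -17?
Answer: -486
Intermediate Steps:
Function('E')(p) = Mul(-5, p)
Function('w')(h, J) = Add(-3, J) (Function('w')(h, J) = Add(J, -3) = Add(-3, J))
Add(-464, Mul(-1, Function('w')(v, Function('E')(-5)))) = Add(-464, Mul(-1, Add(-3, Mul(-5, -5)))) = Add(-464, Mul(-1, Add(-3, 25))) = Add(-464, Mul(-1, 22)) = Add(-464, -22) = -486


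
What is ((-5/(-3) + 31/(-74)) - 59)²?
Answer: 164378041/49284 ≈ 3335.3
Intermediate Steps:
((-5/(-3) + 31/(-74)) - 59)² = ((-5*(-⅓) + 31*(-1/74)) - 59)² = ((5/3 - 31/74) - 59)² = (277/222 - 59)² = (-12821/222)² = 164378041/49284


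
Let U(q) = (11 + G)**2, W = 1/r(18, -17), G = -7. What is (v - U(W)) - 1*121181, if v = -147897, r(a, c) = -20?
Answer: -269094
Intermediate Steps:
W = -1/20 (W = 1/(-20) = -1/20 ≈ -0.050000)
U(q) = 16 (U(q) = (11 - 7)**2 = 4**2 = 16)
(v - U(W)) - 1*121181 = (-147897 - 1*16) - 1*121181 = (-147897 - 16) - 121181 = -147913 - 121181 = -269094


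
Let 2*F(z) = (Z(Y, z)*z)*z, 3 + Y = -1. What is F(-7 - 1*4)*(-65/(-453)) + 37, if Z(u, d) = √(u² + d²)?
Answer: 37 + 7865*√137/906 ≈ 138.61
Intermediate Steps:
Y = -4 (Y = -3 - 1 = -4)
Z(u, d) = √(d² + u²)
F(z) = z²*√(16 + z²)/2 (F(z) = ((√(z² + (-4)²)*z)*z)/2 = ((√(z² + 16)*z)*z)/2 = ((√(16 + z²)*z)*z)/2 = ((z*√(16 + z²))*z)/2 = (z²*√(16 + z²))/2 = z²*√(16 + z²)/2)
F(-7 - 1*4)*(-65/(-453)) + 37 = ((-7 - 1*4)²*√(16 + (-7 - 1*4)²)/2)*(-65/(-453)) + 37 = ((-7 - 4)²*√(16 + (-7 - 4)²)/2)*(-65*(-1/453)) + 37 = ((½)*(-11)²*√(16 + (-11)²))*(65/453) + 37 = ((½)*121*√(16 + 121))*(65/453) + 37 = ((½)*121*√137)*(65/453) + 37 = (121*√137/2)*(65/453) + 37 = 7865*√137/906 + 37 = 37 + 7865*√137/906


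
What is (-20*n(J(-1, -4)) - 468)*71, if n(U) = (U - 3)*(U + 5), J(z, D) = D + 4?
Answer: -11928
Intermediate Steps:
J(z, D) = 4 + D
n(U) = (-3 + U)*(5 + U)
(-20*n(J(-1, -4)) - 468)*71 = (-20*(-15 + (4 - 4)**2 + 2*(4 - 4)) - 468)*71 = (-20*(-15 + 0**2 + 2*0) - 468)*71 = (-20*(-15 + 0 + 0) - 468)*71 = (-20*(-15) - 468)*71 = (300 - 468)*71 = -168*71 = -11928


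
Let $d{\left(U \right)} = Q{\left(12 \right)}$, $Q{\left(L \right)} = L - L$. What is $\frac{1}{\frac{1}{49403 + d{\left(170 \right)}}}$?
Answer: $49403$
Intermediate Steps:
$Q{\left(L \right)} = 0$
$d{\left(U \right)} = 0$
$\frac{1}{\frac{1}{49403 + d{\left(170 \right)}}} = \frac{1}{\frac{1}{49403 + 0}} = \frac{1}{\frac{1}{49403}} = 49403$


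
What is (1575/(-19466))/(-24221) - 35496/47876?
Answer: -4183947788589/5643215766434 ≈ -0.74141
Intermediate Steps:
(1575/(-19466))/(-24221) - 35496/47876 = (1575*(-1/19466))*(-1/24221) - 35496*1/47876 = -1575/19466*(-1/24221) - 8874/11969 = 1575/471485986 - 8874/11969 = -4183947788589/5643215766434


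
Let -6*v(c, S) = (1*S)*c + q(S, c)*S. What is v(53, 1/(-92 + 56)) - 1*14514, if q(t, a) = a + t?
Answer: -112857049/7776 ≈ -14514.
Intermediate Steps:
v(c, S) = -S*c/6 - S*(S + c)/6 (v(c, S) = -((1*S)*c + (c + S)*S)/6 = -(S*c + (S + c)*S)/6 = -(S*c + S*(S + c))/6 = -S*c/6 - S*(S + c)/6)
v(53, 1/(-92 + 56)) - 1*14514 = -(1/(-92 + 56) + 2*53)/(6*(-92 + 56)) - 1*14514 = -⅙*(1/(-36) + 106)/(-36) - 14514 = -⅙*(-1/36)*(-1/36 + 106) - 14514 = -⅙*(-1/36)*3815/36 - 14514 = 3815/7776 - 14514 = -112857049/7776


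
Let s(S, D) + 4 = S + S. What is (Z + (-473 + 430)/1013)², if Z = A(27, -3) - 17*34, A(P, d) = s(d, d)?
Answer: 354843001969/1026169 ≈ 3.4579e+5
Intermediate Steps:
s(S, D) = -4 + 2*S (s(S, D) = -4 + (S + S) = -4 + 2*S)
A(P, d) = -4 + 2*d
Z = -588 (Z = (-4 + 2*(-3)) - 17*34 = (-4 - 6) - 1*578 = -10 - 578 = -588)
(Z + (-473 + 430)/1013)² = (-588 + (-473 + 430)/1013)² = (-588 - 43*1/1013)² = (-588 - 43/1013)² = (-595687/1013)² = 354843001969/1026169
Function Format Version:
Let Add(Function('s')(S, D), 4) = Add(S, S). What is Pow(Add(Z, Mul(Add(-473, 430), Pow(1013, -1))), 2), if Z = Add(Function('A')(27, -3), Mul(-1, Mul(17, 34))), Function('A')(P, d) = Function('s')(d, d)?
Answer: Rational(354843001969, 1026169) ≈ 3.4579e+5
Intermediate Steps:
Function('s')(S, D) = Add(-4, Mul(2, S)) (Function('s')(S, D) = Add(-4, Add(S, S)) = Add(-4, Mul(2, S)))
Function('A')(P, d) = Add(-4, Mul(2, d))
Z = -588 (Z = Add(Add(-4, Mul(2, -3)), Mul(-1, Mul(17, 34))) = Add(Add(-4, -6), Mul(-1, 578)) = Add(-10, -578) = -588)
Pow(Add(Z, Mul(Add(-473, 430), Pow(1013, -1))), 2) = Pow(Add(-588, Mul(Add(-473, 430), Pow(1013, -1))), 2) = Pow(Add(-588, Mul(-43, Rational(1, 1013))), 2) = Pow(Add(-588, Rational(-43, 1013)), 2) = Pow(Rational(-595687, 1013), 2) = Rational(354843001969, 1026169)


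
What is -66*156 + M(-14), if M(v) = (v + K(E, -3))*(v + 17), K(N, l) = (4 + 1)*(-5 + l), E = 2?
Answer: -10458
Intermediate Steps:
K(N, l) = -25 + 5*l (K(N, l) = 5*(-5 + l) = -25 + 5*l)
M(v) = (-40 + v)*(17 + v) (M(v) = (v + (-25 + 5*(-3)))*(v + 17) = (v + (-25 - 15))*(17 + v) = (v - 40)*(17 + v) = (-40 + v)*(17 + v))
-66*156 + M(-14) = -66*156 + (-680 + (-14)² - 23*(-14)) = -10296 + (-680 + 196 + 322) = -10296 - 162 = -10458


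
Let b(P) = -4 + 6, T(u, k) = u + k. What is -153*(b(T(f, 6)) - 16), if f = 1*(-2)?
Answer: 2142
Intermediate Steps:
f = -2
T(u, k) = k + u
b(P) = 2
-153*(b(T(f, 6)) - 16) = -153*(2 - 16) = -153*(-14) = 2142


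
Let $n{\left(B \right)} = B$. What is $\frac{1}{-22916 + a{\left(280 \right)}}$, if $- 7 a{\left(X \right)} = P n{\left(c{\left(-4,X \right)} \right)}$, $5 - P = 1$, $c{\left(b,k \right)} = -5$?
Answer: $- \frac{7}{160392} \approx -4.3643 \cdot 10^{-5}$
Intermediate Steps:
$P = 4$ ($P = 5 - 1 = 4$)
$a{\left(X \right)} = \frac{20}{7}$ ($a{\left(X \right)} = - \frac{4 \left(-5\right)}{7} = \left(- \frac{1}{7}\right) \left(-20\right) = \frac{20}{7}$)
$\frac{1}{-22916 + a{\left(280 \right)}} = \frac{1}{-22916 + \frac{20}{7}} = \frac{1}{- \frac{160392}{7}} = - \frac{7}{160392}$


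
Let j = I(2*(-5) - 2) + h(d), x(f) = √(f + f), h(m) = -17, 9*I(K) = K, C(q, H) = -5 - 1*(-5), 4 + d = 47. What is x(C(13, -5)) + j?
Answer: -55/3 ≈ -18.333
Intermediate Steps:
d = 43 (d = -4 + 47 = 43)
C(q, H) = 0 (C(q, H) = -5 + 5 = 0)
I(K) = K/9
x(f) = √2*√f (x(f) = √(2*f) = √2*√f)
j = -55/3 (j = (2*(-5) - 2)/9 - 17 = (-10 - 2)/9 - 17 = (⅑)*(-12) - 17 = -4/3 - 17 = -55/3 ≈ -18.333)
x(C(13, -5)) + j = √2*√0 - 55/3 = √2*0 - 55/3 = 0 - 55/3 = -55/3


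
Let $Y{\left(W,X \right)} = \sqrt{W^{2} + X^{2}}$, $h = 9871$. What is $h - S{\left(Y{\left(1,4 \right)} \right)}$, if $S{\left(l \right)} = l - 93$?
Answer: $9964 - \sqrt{17} \approx 9959.9$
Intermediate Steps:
$S{\left(l \right)} = -93 + l$
$h - S{\left(Y{\left(1,4 \right)} \right)} = 9871 - \left(-93 + \sqrt{1^{2} + 4^{2}}\right) = 9871 - \left(-93 + \sqrt{1 + 16}\right) = 9871 - \left(-93 + \sqrt{17}\right) = 9871 + \left(93 - \sqrt{17}\right) = 9964 - \sqrt{17}$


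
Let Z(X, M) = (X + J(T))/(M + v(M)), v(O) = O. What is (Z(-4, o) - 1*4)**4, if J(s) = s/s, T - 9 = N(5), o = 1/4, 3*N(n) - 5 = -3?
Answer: 10000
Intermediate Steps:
N(n) = 2/3 (N(n) = 5/3 + (1/3)*(-3) = 5/3 - 1 = 2/3)
o = 1/4 ≈ 0.25000
T = 29/3 (T = 9 + 2/3 = 29/3 ≈ 9.6667)
J(s) = 1
Z(X, M) = (1 + X)/(2*M) (Z(X, M) = (X + 1)/(M + M) = (1 + X)/((2*M)) = (1 + X)*(1/(2*M)) = (1 + X)/(2*M))
(Z(-4, o) - 1*4)**4 = ((1 - 4)/(2*(1/4)) - 1*4)**4 = ((1/2)*4*(-3) - 4)**4 = (-6 - 4)**4 = (-10)**4 = 10000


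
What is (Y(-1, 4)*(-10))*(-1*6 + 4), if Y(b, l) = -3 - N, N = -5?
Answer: 40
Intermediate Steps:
Y(b, l) = 2 (Y(b, l) = -3 - 1*(-5) = -3 + 5 = 2)
(Y(-1, 4)*(-10))*(-1*6 + 4) = (2*(-10))*(-1*6 + 4) = -20*(-6 + 4) = -20*(-2) = 40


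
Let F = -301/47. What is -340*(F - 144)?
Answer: 2403460/47 ≈ 51137.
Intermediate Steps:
F = -301/47 (F = -301*1/47 = -301/47 ≈ -6.4043)
-340*(F - 144) = -340*(-301/47 - 144) = -340*(-7069/47) = 2403460/47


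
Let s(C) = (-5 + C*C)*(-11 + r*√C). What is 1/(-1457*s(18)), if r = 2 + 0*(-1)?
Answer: 1/2070397 + 6*√2/22774367 ≈ 8.5558e-7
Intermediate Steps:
r = 2 (r = 2 + 0 = 2)
s(C) = (-11 + 2*√C)*(-5 + C²) (s(C) = (-5 + C*C)*(-11 + 2*√C) = (-5 + C²)*(-11 + 2*√C) = (-11 + 2*√C)*(-5 + C²))
1/(-1457*s(18)) = 1/(-1457*(55 - 11*18² - 30*√2 + 2*18^(5/2))) = 1/(-1457*(55 - 11*324 - 30*√2 + 2*(972*√2))) = 1/(-1457*(55 - 3564 - 30*√2 + 1944*√2)) = 1/(-1457*(-3509 + 1914*√2)) = 1/(5112613 - 2788698*√2)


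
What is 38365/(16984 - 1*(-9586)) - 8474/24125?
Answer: 140080289/128200250 ≈ 1.0927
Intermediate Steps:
38365/(16984 - 1*(-9586)) - 8474/24125 = 38365/(16984 + 9586) - 8474*1/24125 = 38365/26570 - 8474/24125 = 38365*(1/26570) - 8474/24125 = 7673/5314 - 8474/24125 = 140080289/128200250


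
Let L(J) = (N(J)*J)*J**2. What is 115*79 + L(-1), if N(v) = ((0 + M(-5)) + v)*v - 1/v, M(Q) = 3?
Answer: 9086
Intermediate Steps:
N(v) = -1/v + v*(3 + v) (N(v) = ((0 + 3) + v)*v - 1/v = (3 + v)*v - 1/v = v*(3 + v) - 1/v = -1/v + v*(3 + v))
L(J) = J**2*(-1 + J**2*(3 + J)) (L(J) = (((-1 + J**2*(3 + J))/J)*J)*J**2 = (-1 + J**2*(3 + J))*J**2 = J**2*(-1 + J**2*(3 + J)))
115*79 + L(-1) = 115*79 + (-1)**2*(-1 + (-1)**2*(3 - 1)) = 9085 + 1*(-1 + 1*2) = 9085 + 1*(-1 + 2) = 9085 + 1*1 = 9085 + 1 = 9086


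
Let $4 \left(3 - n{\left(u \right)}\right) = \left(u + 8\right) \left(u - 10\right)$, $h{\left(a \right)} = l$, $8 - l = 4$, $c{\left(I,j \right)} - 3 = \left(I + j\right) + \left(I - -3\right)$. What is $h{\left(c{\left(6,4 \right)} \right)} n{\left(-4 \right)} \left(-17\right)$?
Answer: $-1156$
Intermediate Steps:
$c{\left(I,j \right)} = 6 + j + 2 I$ ($c{\left(I,j \right)} = 3 + \left(\left(I + j\right) + \left(I - -3\right)\right) = 3 + \left(\left(I + j\right) + \left(I + 3\right)\right) = 3 + \left(\left(I + j\right) + \left(3 + I\right)\right) = 3 + \left(3 + j + 2 I\right) = 6 + j + 2 I$)
$l = 4$ ($l = 8 - 4 = 4$)
$h{\left(a \right)} = 4$
$n{\left(u \right)} = 3 - \frac{\left(-10 + u\right) \left(8 + u\right)}{4}$ ($n{\left(u \right)} = 3 - \frac{\left(u + 8\right) \left(u - 10\right)}{4} = 3 - \frac{\left(8 + u\right) \left(-10 + u\right)}{4} = 3 - \frac{\left(-10 + u\right) \left(8 + u\right)}{4}$)
$h{\left(c{\left(6,4 \right)} \right)} n{\left(-4 \right)} \left(-17\right) = 4 \left(23 + \frac{1}{2} \left(-4\right) - \frac{\left(-4\right)^{2}}{4}\right) \left(-17\right) = 4 \left(23 - 2 - 4\right) \left(-17\right) = 4 \cdot 17 \left(-17\right) = 68 \left(-17\right) = -1156$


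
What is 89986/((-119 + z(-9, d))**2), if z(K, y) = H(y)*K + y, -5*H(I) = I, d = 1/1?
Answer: 2249650/337561 ≈ 6.6644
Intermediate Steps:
d = 1
H(I) = -I/5
z(K, y) = y - K*y/5 (z(K, y) = (-y/5)*K + y = -K*y/5 + y = y - K*y/5)
89986/((-119 + z(-9, d))**2) = 89986/((-119 + (1/5)*1*(5 - 1*(-9)))**2) = 89986/((-119 + (1/5)*1*(5 + 9))**2) = 89986/((-119 + (1/5)*1*14)**2) = 89986/((-119 + 14/5)**2) = 89986/((-581/5)**2) = 89986/(337561/25) = 89986*(25/337561) = 2249650/337561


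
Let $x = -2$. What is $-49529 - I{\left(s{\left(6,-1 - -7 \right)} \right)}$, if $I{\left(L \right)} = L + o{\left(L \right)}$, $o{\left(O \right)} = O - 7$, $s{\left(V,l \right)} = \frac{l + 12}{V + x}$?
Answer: $-49531$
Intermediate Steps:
$s{\left(V,l \right)} = \frac{12 + l}{-2 + V}$ ($s{\left(V,l \right)} = \frac{l + 12}{V - 2} = \frac{12 + l}{-2 + V}$)
$o{\left(O \right)} = -7 + O$
$I{\left(L \right)} = -7 + 2 L$ ($I{\left(L \right)} = L + \left(-7 + L\right) = -7 + 2 L$)
$-49529 - I{\left(s{\left(6,-1 - -7 \right)} \right)} = -49529 - \left(-7 + 2 \frac{12 - -6}{-2 + 6}\right) = -49529 - \left(-7 + 2 \frac{12 + \left(-1 + 7\right)}{4}\right) = -49529 - \left(-7 + 2 \frac{12 + 6}{4}\right) = -49529 - \left(-7 + 2 \cdot \frac{1}{4} \cdot 18\right) = -49529 - \left(-7 + 2 \cdot \frac{9}{2}\right) = -49529 - \left(-7 + 9\right) = -49529 - 2 = -49531$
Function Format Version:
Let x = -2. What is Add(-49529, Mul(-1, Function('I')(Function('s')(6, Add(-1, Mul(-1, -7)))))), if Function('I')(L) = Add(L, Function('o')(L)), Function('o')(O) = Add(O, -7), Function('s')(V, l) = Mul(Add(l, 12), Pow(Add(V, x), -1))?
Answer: -49531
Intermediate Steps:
Function('s')(V, l) = Mul(Pow(Add(-2, V), -1), Add(12, l)) (Function('s')(V, l) = Mul(Add(l, 12), Pow(Add(V, -2), -1)) = Mul(Add(12, l), Pow(Add(-2, V), -1)) = Mul(Pow(Add(-2, V), -1), Add(12, l)))
Function('o')(O) = Add(-7, O)
Function('I')(L) = Add(-7, Mul(2, L)) (Function('I')(L) = Add(L, Add(-7, L)) = Add(-7, Mul(2, L)))
Add(-49529, Mul(-1, Function('I')(Function('s')(6, Add(-1, Mul(-1, -7)))))) = Add(-49529, Mul(-1, Add(-7, Mul(2, Mul(Pow(Add(-2, 6), -1), Add(12, Add(-1, Mul(-1, -7)))))))) = Add(-49529, Mul(-1, Add(-7, Mul(2, Mul(Pow(4, -1), Add(12, Add(-1, 7))))))) = Add(-49529, Mul(-1, Add(-7, Mul(2, Mul(Rational(1, 4), Add(12, 6)))))) = Add(-49529, Mul(-1, Add(-7, Mul(2, Mul(Rational(1, 4), 18))))) = Add(-49529, Mul(-1, Add(-7, Mul(2, Rational(9, 2))))) = Add(-49529, Mul(-1, Add(-7, 9))) = Add(-49529, Mul(-1, 2)) = Add(-49529, -2) = -49531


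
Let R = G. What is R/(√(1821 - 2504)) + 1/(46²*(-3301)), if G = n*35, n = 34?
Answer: -1/6984916 - 1190*I*√683/683 ≈ -1.4317e-7 - 45.534*I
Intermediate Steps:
G = 1190 (G = 34*35 = 1190)
R = 1190
R/(√(1821 - 2504)) + 1/(46²*(-3301)) = 1190/(√(1821 - 2504)) + 1/(46²*(-3301)) = 1190/(√(-683)) - 1/3301/2116 = 1190/((I*√683)) + (1/2116)*(-1/3301) = 1190*(-I*√683/683) - 1/6984916 = -1190*I*√683/683 - 1/6984916 = -1/6984916 - 1190*I*√683/683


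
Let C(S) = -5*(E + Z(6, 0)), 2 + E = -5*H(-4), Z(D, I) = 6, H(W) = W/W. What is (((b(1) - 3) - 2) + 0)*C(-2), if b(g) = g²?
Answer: -20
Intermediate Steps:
H(W) = 1
E = -7 (E = -2 - 5*1 = -2 - 5 = -7)
C(S) = 5 (C(S) = -5*(-7 + 6) = -5*(-1) = 5)
(((b(1) - 3) - 2) + 0)*C(-2) = (((1² - 3) - 2) + 0)*5 = (((1 - 3) - 2) + 0)*5 = ((-2 - 2) + 0)*5 = (-4 + 0)*5 = -4*5 = -20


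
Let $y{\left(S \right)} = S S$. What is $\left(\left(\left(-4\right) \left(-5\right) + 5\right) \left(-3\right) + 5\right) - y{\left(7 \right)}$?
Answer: $-119$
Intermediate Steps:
$y{\left(S \right)} = S^{2}$
$\left(\left(\left(-4\right) \left(-5\right) + 5\right) \left(-3\right) + 5\right) - y{\left(7 \right)} = \left(\left(\left(-4\right) \left(-5\right) + 5\right) \left(-3\right) + 5\right) - 7^{2} = \left(\left(20 + 5\right) \left(-3\right) + 5\right) - 49 = \left(25 \left(-3\right) + 5\right) - 49 = \left(-75 + 5\right) - 49 = -70 - 49 = -119$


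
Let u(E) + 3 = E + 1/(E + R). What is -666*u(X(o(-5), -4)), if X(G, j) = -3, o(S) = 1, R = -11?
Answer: 28305/7 ≈ 4043.6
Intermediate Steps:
u(E) = -3 + E + 1/(-11 + E) (u(E) = -3 + (E + 1/(E - 11)) = -3 + (E + 1/(-11 + E)) = -3 + E + 1/(-11 + E))
-666*u(X(o(-5), -4)) = -666*(34 + (-3)**2 - 14*(-3))/(-11 - 3) = -666*(34 + 9 + 42)/(-14) = -(-333)*85/7 = -666*(-85/14) = 28305/7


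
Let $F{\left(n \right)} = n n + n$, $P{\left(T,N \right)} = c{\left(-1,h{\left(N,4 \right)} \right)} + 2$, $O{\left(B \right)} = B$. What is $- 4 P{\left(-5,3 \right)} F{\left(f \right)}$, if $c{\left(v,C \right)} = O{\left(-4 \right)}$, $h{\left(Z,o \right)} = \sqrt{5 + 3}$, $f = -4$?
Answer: $96$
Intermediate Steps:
$h{\left(Z,o \right)} = 2 \sqrt{2}$ ($h{\left(Z,o \right)} = \sqrt{8} = 2 \sqrt{2}$)
$c{\left(v,C \right)} = -4$
$P{\left(T,N \right)} = -2$ ($P{\left(T,N \right)} = -4 + 2 = -2$)
$F{\left(n \right)} = n + n^{2}$ ($F{\left(n \right)} = n^{2} + n = n + n^{2}$)
$- 4 P{\left(-5,3 \right)} F{\left(f \right)} = \left(-4\right) \left(-2\right) \left(- 4 \left(1 - 4\right)\right) = 8 \left(\left(-4\right) \left(-3\right)\right) = 8 \cdot 12 = 96$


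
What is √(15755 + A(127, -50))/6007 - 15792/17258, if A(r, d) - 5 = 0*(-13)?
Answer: -7896/8629 + 4*√985/6007 ≈ -0.89416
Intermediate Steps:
A(r, d) = 5 (A(r, d) = 5 + 0*(-13) = 5 + 0 = 5)
√(15755 + A(127, -50))/6007 - 15792/17258 = √(15755 + 5)/6007 - 15792/17258 = √15760*(1/6007) - 15792*1/17258 = (4*√985)*(1/6007) - 7896/8629 = 4*√985/6007 - 7896/8629 = -7896/8629 + 4*√985/6007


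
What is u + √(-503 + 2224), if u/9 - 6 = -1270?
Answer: -11376 + √1721 ≈ -11335.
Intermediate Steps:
u = -11376 (u = 54 + 9*(-1270) = 54 - 11430 = -11376)
u + √(-503 + 2224) = -11376 + √(-503 + 2224) = -11376 + √1721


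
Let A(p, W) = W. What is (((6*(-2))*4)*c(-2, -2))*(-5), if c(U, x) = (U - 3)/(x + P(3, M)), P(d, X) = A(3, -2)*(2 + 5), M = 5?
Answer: 75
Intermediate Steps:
P(d, X) = -14 (P(d, X) = -2*(2 + 5) = -2*7 = -14)
c(U, x) = (-3 + U)/(-14 + x) (c(U, x) = (U - 3)/(x - 14) = (-3 + U)/(-14 + x))
(((6*(-2))*4)*c(-2, -2))*(-5) = (((6*(-2))*4)*((-3 - 2)/(-14 - 2)))*(-5) = ((-12*4)*(-5/(-16)))*(-5) = -(-3)*(-5)*(-5) = -48*5/16*(-5) = -15*(-5) = 75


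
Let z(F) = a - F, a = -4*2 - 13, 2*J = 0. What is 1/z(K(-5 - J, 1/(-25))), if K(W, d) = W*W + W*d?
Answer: -5/231 ≈ -0.021645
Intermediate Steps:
J = 0 (J = (½)*0 = 0)
K(W, d) = W² + W*d
a = -21 (a = -8 - 13 = -21)
z(F) = -21 - F
1/z(K(-5 - J, 1/(-25))) = 1/(-21 - (-5 - 1*0)*((-5 - 1*0) + 1/(-25))) = 1/(-21 - (-5 + 0)*((-5 + 0) - 1/25)) = 1/(-21 - (-5)*(-5 - 1/25)) = 1/(-21 - (-5)*(-126)/25) = 1/(-21 - 1*126/5) = 1/(-21 - 126/5) = 1/(-231/5) = -5/231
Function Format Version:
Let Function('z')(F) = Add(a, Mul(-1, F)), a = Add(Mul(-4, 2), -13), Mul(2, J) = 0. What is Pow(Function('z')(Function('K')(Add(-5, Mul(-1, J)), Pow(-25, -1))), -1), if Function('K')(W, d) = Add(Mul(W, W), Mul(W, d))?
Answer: Rational(-5, 231) ≈ -0.021645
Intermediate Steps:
J = 0 (J = Mul(Rational(1, 2), 0) = 0)
Function('K')(W, d) = Add(Pow(W, 2), Mul(W, d))
a = -21 (a = Add(-8, -13) = -21)
Function('z')(F) = Add(-21, Mul(-1, F))
Pow(Function('z')(Function('K')(Add(-5, Mul(-1, J)), Pow(-25, -1))), -1) = Pow(Add(-21, Mul(-1, Mul(Add(-5, Mul(-1, 0)), Add(Add(-5, Mul(-1, 0)), Pow(-25, -1))))), -1) = Pow(Add(-21, Mul(-1, Mul(Add(-5, 0), Add(Add(-5, 0), Rational(-1, 25))))), -1) = Pow(Add(-21, Mul(-1, Mul(-5, Add(-5, Rational(-1, 25))))), -1) = Pow(Add(-21, Mul(-1, Mul(-5, Rational(-126, 25)))), -1) = Pow(Add(-21, Mul(-1, Rational(126, 5))), -1) = Pow(Add(-21, Rational(-126, 5)), -1) = Pow(Rational(-231, 5), -1) = Rational(-5, 231)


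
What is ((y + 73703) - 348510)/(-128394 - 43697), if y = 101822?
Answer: 172985/172091 ≈ 1.0052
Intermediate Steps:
((y + 73703) - 348510)/(-128394 - 43697) = ((101822 + 73703) - 348510)/(-128394 - 43697) = (175525 - 348510)/(-172091) = -172985*(-1/172091) = 172985/172091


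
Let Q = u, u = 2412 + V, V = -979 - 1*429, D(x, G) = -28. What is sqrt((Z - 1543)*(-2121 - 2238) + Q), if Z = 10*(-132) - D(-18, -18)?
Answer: sqrt(12358769) ≈ 3515.5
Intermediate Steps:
V = -1408 (V = -979 - 429 = -1408)
Z = -1292 (Z = 10*(-132) - 1*(-28) = -1320 + 28 = -1292)
u = 1004 (u = 2412 - 1408 = 1004)
Q = 1004
sqrt((Z - 1543)*(-2121 - 2238) + Q) = sqrt((-1292 - 1543)*(-2121 - 2238) + 1004) = sqrt(-2835*(-4359) + 1004) = sqrt(12357765 + 1004) = sqrt(12358769)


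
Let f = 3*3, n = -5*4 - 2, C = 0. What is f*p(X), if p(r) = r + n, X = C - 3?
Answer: -225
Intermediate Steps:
n = -22 (n = -20 - 2 = -22)
X = -3 (X = 0 - 3 = -3)
p(r) = -22 + r (p(r) = r - 22 = -22 + r)
f = 9
f*p(X) = 9*(-22 - 3) = 9*(-25) = -225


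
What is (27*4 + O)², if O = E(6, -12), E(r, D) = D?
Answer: 9216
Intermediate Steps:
O = -12
(27*4 + O)² = (27*4 - 12)² = (108 - 12)² = 96² = 9216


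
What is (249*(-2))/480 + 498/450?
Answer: 83/1200 ≈ 0.069167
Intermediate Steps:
(249*(-2))/480 + 498/450 = -498*1/480 + 498*(1/450) = -83/80 + 83/75 = 83/1200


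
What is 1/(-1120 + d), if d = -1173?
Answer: -1/2293 ≈ -0.00043611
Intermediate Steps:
1/(-1120 + d) = 1/(-1120 - 1173) = 1/(-2293) = -1/2293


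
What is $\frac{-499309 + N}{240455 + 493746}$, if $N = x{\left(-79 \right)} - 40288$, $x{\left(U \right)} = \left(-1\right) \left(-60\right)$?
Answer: $- \frac{539537}{734201} \approx -0.73486$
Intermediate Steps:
$x{\left(U \right)} = 60$
$N = -40228$ ($N = 60 - 40288 = -40228$)
$\frac{-499309 + N}{240455 + 493746} = \frac{-499309 - 40228}{240455 + 493746} = - \frac{539537}{734201}$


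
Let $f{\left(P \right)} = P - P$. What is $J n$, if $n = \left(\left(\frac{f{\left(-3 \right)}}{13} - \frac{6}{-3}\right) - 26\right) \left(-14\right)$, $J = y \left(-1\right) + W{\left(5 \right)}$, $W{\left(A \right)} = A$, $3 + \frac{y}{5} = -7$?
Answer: $18480$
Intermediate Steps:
$y = -50$ ($y = -15 + 5 \left(-7\right) = -15 - 35 = -50$)
$f{\left(P \right)} = 0$
$J = 55$ ($J = \left(-50\right) \left(-1\right) + 5 = 50 + 5 = 55$)
$n = 336$ ($n = \left(\left(\frac{0}{13} - \frac{6}{-3}\right) - 26\right) \left(-14\right) = \left(\left(0 \cdot \frac{1}{13} - -2\right) - 26\right) \left(-14\right) = \left(\left(0 + 2\right) - 26\right) \left(-14\right) = \left(2 - 26\right) \left(-14\right) = \left(-24\right) \left(-14\right) = 336$)
$J n = 55 \cdot 336 = 18480$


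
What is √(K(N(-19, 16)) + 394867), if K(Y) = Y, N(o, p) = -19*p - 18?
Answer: √394545 ≈ 628.13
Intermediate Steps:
N(o, p) = -18 - 19*p
√(K(N(-19, 16)) + 394867) = √((-18 - 19*16) + 394867) = √((-18 - 304) + 394867) = √(-322 + 394867) = √394545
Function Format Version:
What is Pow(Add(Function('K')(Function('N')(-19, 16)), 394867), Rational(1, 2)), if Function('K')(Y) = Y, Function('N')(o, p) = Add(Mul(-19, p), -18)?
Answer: Pow(394545, Rational(1, 2)) ≈ 628.13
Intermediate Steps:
Function('N')(o, p) = Add(-18, Mul(-19, p))
Pow(Add(Function('K')(Function('N')(-19, 16)), 394867), Rational(1, 2)) = Pow(Add(Add(-18, Mul(-19, 16)), 394867), Rational(1, 2)) = Pow(Add(Add(-18, -304), 394867), Rational(1, 2)) = Pow(Add(-322, 394867), Rational(1, 2)) = Pow(394545, Rational(1, 2))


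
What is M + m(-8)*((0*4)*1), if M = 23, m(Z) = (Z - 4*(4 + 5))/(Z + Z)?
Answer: 23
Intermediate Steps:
m(Z) = (-36 + Z)/(2*Z) (m(Z) = (Z - 4*9)/((2*Z)) = (Z - 36)*(1/(2*Z)) = (-36 + Z)*(1/(2*Z)) = (-36 + Z)/(2*Z))
M + m(-8)*((0*4)*1) = 23 + ((½)*(-36 - 8)/(-8))*((0*4)*1) = 23 + ((½)*(-⅛)*(-44))*(0*1) = 23 + (11/4)*0 = 23 + 0 = 23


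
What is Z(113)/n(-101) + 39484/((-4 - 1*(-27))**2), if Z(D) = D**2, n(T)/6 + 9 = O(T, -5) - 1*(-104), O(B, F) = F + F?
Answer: 26891641/269790 ≈ 99.676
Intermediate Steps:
O(B, F) = 2*F
n(T) = 510 (n(T) = -54 + 6*(2*(-5) - 1*(-104)) = -54 + 6*(-10 + 104) = -54 + 6*94 = -54 + 564 = 510)
Z(113)/n(-101) + 39484/((-4 - 1*(-27))**2) = 113**2/510 + 39484/((-4 - 1*(-27))**2) = 12769*(1/510) + 39484/((-4 + 27)**2) = 12769/510 + 39484/(23**2) = 12769/510 + 39484/529 = 26891641/269790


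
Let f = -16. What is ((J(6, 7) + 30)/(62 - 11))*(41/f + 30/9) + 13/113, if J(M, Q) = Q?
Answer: 186521/276624 ≈ 0.67428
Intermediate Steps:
((J(6, 7) + 30)/(62 - 11))*(41/f + 30/9) + 13/113 = ((7 + 30)/(62 - 11))*(41/(-16) + 30/9) + 13/113 = (37/51)*(41*(-1/16) + 30*(⅑)) + 13*(1/113) = (37*(1/51))*(-41/16 + 10/3) + 13/113 = (37/51)*(37/48) + 13/113 = 1369/2448 + 13/113 = 186521/276624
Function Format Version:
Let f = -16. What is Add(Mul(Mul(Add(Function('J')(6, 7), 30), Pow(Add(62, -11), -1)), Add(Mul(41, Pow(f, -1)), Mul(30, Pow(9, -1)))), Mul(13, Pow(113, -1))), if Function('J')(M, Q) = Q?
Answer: Rational(186521, 276624) ≈ 0.67428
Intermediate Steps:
Add(Mul(Mul(Add(Function('J')(6, 7), 30), Pow(Add(62, -11), -1)), Add(Mul(41, Pow(f, -1)), Mul(30, Pow(9, -1)))), Mul(13, Pow(113, -1))) = Add(Mul(Mul(Add(7, 30), Pow(Add(62, -11), -1)), Add(Mul(41, Pow(-16, -1)), Mul(30, Pow(9, -1)))), Mul(13, Pow(113, -1))) = Add(Mul(Mul(37, Pow(51, -1)), Add(Mul(41, Rational(-1, 16)), Mul(30, Rational(1, 9)))), Mul(13, Rational(1, 113))) = Add(Mul(Mul(37, Rational(1, 51)), Add(Rational(-41, 16), Rational(10, 3))), Rational(13, 113)) = Add(Mul(Rational(37, 51), Rational(37, 48)), Rational(13, 113)) = Add(Rational(1369, 2448), Rational(13, 113)) = Rational(186521, 276624)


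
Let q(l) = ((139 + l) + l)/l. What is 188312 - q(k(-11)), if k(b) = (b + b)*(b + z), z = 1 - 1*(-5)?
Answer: 20713961/110 ≈ 1.8831e+5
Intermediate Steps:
z = 6 (z = 1 + 5 = 6)
k(b) = 2*b*(6 + b) (k(b) = (b + b)*(b + 6) = (2*b)*(6 + b) = 2*b*(6 + b))
q(l) = (139 + 2*l)/l
188312 - q(k(-11)) = 188312 - (2 + 139/((2*(-11)*(6 - 11)))) = 188312 - (2 + 139/((2*(-11)*(-5)))) = 188312 - (2 + 139/110) = 188312 - 1*359/110 = 188312 - 359/110 = 20713961/110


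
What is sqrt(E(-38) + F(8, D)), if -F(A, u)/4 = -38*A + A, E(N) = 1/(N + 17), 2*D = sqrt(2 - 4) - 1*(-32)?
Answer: 23*sqrt(987)/21 ≈ 34.409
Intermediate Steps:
D = 16 + I*sqrt(2)/2 (D = (sqrt(2 - 4) - 1*(-32))/2 = (sqrt(-2) + 32)/2 = (I*sqrt(2) + 32)/2 = (32 + I*sqrt(2))/2 = 16 + I*sqrt(2)/2 ≈ 16.0 + 0.70711*I)
E(N) = 1/(17 + N)
F(A, u) = 148*A (F(A, u) = -4*(-38*A + A) = -(-148)*A = 148*A)
sqrt(E(-38) + F(8, D)) = sqrt(1/(17 - 38) + 148*8) = sqrt(1/(-21) + 1184) = sqrt(-1/21 + 1184) = sqrt(24863/21) = 23*sqrt(987)/21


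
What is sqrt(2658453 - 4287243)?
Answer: I*sqrt(1628790) ≈ 1276.2*I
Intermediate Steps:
sqrt(2658453 - 4287243) = sqrt(-1628790) = I*sqrt(1628790)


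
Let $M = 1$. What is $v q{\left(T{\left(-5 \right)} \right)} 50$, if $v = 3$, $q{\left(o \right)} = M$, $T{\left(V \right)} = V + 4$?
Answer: $150$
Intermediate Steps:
$T{\left(V \right)} = 4 + V$
$q{\left(o \right)} = 1$
$v q{\left(T{\left(-5 \right)} \right)} 50 = 3 \cdot 1 \cdot 50 = 3 \cdot 50 = 150$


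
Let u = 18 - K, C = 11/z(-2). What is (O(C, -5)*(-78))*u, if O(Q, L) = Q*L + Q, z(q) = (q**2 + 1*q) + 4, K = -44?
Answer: 35464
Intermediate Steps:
z(q) = 4 + q + q**2 (z(q) = (q**2 + q) + 4 = (q + q**2) + 4 = 4 + q + q**2)
C = 11/6 (C = 11/(4 - 2 + (-2)**2) = 11/(4 - 2 + 4) = 11/6 ≈ 1.8333)
u = 62 (u = 18 - 1*(-44) = 18 + 44 = 62)
O(Q, L) = Q + L*Q (O(Q, L) = L*Q + Q = Q + L*Q)
(O(C, -5)*(-78))*u = ((11*(1 - 5)/6)*(-78))*62 = (((11/6)*(-4))*(-78))*62 = -22/3*(-78)*62 = 572*62 = 35464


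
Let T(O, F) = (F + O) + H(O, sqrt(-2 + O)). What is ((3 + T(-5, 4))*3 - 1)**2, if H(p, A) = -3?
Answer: 16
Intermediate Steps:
T(O, F) = -3 + F + O (T(O, F) = (F + O) - 3 = -3 + F + O)
((3 + T(-5, 4))*3 - 1)**2 = ((3 + (-3 + 4 - 5))*3 - 1)**2 = ((3 - 4)*3 - 1)**2 = (-1*3 - 1)**2 = (-3 - 1)**2 = (-4)**2 = 16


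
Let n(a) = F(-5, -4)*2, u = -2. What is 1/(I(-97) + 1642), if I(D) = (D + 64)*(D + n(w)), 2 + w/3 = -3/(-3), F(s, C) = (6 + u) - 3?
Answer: 1/4777 ≈ 0.00020934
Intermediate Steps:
F(s, C) = 1 (F(s, C) = (6 - 2) - 3 = 4 - 3 = 1)
w = -3 (w = -6 + 3*(-3/(-3)) = -6 + 3*(-3*(-⅓)) = -6 + 3*1 = -6 + 3 = -3)
n(a) = 2 (n(a) = 1*2 = 2)
I(D) = (2 + D)*(64 + D) (I(D) = (D + 64)*(D + 2) = (64 + D)*(2 + D) = (2 + D)*(64 + D))
1/(I(-97) + 1642) = 1/((128 + (-97)² + 66*(-97)) + 1642) = 1/((128 + 9409 - 6402) + 1642) = 1/(3135 + 1642) = 1/4777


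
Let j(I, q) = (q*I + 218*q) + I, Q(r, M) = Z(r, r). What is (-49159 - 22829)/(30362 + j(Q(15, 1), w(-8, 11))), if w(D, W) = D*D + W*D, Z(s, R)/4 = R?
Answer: -35994/11875 ≈ -3.0311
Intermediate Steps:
Z(s, R) = 4*R
Q(r, M) = 4*r
w(D, W) = D**2 + D*W
j(I, q) = I + 218*q + I*q (j(I, q) = (I*q + 218*q) + I = (218*q + I*q) + I = I + 218*q + I*q)
(-49159 - 22829)/(30362 + j(Q(15, 1), w(-8, 11))) = (-49159 - 22829)/(30362 + (4*15 + 218*(-8*(-8 + 11)) + (4*15)*(-8*(-8 + 11)))) = -71988/(30362 + (60 + 218*(-8*3) + 60*(-8*3))) = -71988/(30362 + (60 + 218*(-24) + 60*(-24))) = -71988/(30362 + (60 - 5232 - 1440)) = -71988/(30362 - 6612) = -71988/23750 = -71988*1/23750 = -35994/11875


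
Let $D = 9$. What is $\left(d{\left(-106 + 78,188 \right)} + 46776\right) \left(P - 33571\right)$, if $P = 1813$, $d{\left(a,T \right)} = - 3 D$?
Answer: $-1484654742$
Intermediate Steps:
$d{\left(a,T \right)} = -27$ ($d{\left(a,T \right)} = \left(-3\right) 9 = -27$)
$\left(d{\left(-106 + 78,188 \right)} + 46776\right) \left(P - 33571\right) = \left(-27 + 46776\right) \left(1813 - 33571\right) = 46749 \left(-31758\right) = -1484654742$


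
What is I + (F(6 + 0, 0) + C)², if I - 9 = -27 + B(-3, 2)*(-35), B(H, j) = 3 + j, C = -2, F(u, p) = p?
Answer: -189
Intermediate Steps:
I = -193 (I = 9 + (-27 + (3 + 2)*(-35)) = 9 + (-27 + 5*(-35)) = 9 + (-27 - 175) = 9 - 202 = -193)
I + (F(6 + 0, 0) + C)² = -193 + (0 - 2)² = -193 + (-2)² = -193 + 4 = -189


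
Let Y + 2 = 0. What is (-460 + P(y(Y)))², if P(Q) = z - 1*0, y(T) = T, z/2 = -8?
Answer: 226576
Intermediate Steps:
Y = -2 (Y = -2 + 0 = -2)
z = -16 (z = 2*(-8) = -16)
P(Q) = -16 (P(Q) = -16 - 1*0 = -16 + 0 = -16)
(-460 + P(y(Y)))² = (-460 - 16)² = (-476)² = 226576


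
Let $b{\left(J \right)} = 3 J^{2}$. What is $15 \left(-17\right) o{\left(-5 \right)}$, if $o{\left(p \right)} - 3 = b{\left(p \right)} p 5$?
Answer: $477360$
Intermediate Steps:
$o{\left(p \right)} = 3 + 15 p^{3}$ ($o{\left(p \right)} = 3 + 3 p^{2} p 5 = 3 + 3 p^{3} \cdot 5 = 3 + 15 p^{3}$)
$15 \left(-17\right) o{\left(-5 \right)} = 15 \left(-17\right) \left(3 + 15 \left(-5\right)^{3}\right) = - 255 \left(3 + 15 \left(-125\right)\right) = - 255 \left(3 - 1875\right) = \left(-255\right) \left(-1872\right) = 477360$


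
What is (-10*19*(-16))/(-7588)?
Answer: -760/1897 ≈ -0.40063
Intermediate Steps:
(-10*19*(-16))/(-7588) = -190*(-16)*(-1/7588) = 3040*(-1/7588) = -760/1897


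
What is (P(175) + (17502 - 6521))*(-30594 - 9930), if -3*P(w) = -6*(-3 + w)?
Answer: -458934300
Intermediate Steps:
P(w) = -6 + 2*w (P(w) = -(-2)*(-3 + w) = -(18 - 6*w)/3 = -6 + 2*w)
(P(175) + (17502 - 6521))*(-30594 - 9930) = ((-6 + 2*175) + (17502 - 6521))*(-30594 - 9930) = ((-6 + 350) + 10981)*(-40524) = (344 + 10981)*(-40524) = 11325*(-40524) = -458934300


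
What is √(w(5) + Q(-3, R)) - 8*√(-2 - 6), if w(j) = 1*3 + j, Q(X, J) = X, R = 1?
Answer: √5 - 16*I*√2 ≈ 2.2361 - 22.627*I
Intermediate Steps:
w(j) = 3 + j
√(w(5) + Q(-3, R)) - 8*√(-2 - 6) = √((3 + 5) - 3) - 8*√(-2 - 6) = √(8 - 3) - 16*I*√2 = √5 - 16*I*√2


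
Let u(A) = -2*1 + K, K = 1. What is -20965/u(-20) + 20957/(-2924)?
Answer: 61280703/2924 ≈ 20958.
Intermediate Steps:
u(A) = -1 (u(A) = -2*1 + 1 = -2 + 1 = -1)
-20965/u(-20) + 20957/(-2924) = -20965/(-1) + 20957/(-2924) = -20965*(-1) + 20957*(-1/2924) = 20965 - 20957/2924 = 61280703/2924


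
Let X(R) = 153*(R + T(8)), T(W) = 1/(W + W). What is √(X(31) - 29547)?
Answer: 3*I*√44079/4 ≈ 157.46*I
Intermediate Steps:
T(W) = 1/(2*W)
X(R) = 153/16 + 153*R (X(R) = 153*(R + (½)/8) = 153*(R + (½)*(⅛)) = 153*(R + 1/16) = 153*(1/16 + R) = 153/16 + 153*R)
√(X(31) - 29547) = √((153/16 + 153*31) - 29547) = √((153/16 + 4743) - 29547) = √(76041/16 - 29547) = √(-396711/16) = 3*I*√44079/4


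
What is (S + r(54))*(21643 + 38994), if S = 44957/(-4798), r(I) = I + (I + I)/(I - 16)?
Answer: 262416137509/91162 ≈ 2.8786e+6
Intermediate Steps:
r(I) = I + 2*I/(-16 + I) (r(I) = I + (2*I)/(-16 + I) = I + 2*I/(-16 + I))
S = -44957/4798 (S = 44957*(-1/4798) = -44957/4798 ≈ -9.3699)
(S + r(54))*(21643 + 38994) = (-44957/4798 + 54*(-14 + 54)/(-16 + 54))*(21643 + 38994) = (-44957/4798 + 54*40/38)*60637 = (-44957/4798 + 54*(1/38)*40)*60637 = (-44957/4798 + 1080/19)*60637 = (4327657/91162)*60637 = 262416137509/91162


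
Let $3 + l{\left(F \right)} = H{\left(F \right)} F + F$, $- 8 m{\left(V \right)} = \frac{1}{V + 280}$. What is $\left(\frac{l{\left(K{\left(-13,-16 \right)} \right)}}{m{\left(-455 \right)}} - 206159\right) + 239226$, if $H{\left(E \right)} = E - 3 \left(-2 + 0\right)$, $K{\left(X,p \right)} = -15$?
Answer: $196867$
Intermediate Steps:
$m{\left(V \right)} = - \frac{1}{8 \left(280 + V\right)}$ ($m{\left(V \right)} = - \frac{1}{8 \left(V + 280\right)} = - \frac{1}{8 \left(280 + V\right)}$)
$H{\left(E \right)} = 6 + E$ ($H{\left(E \right)} = E - 3 \left(-2\right) = E - -6 = E + 6 = 6 + E$)
$l{\left(F \right)} = -3 + F + F \left(6 + F\right)$ ($l{\left(F \right)} = -3 + \left(\left(6 + F\right) F + F\right) = -3 + \left(F \left(6 + F\right) + F\right) = -3 + \left(F + F \left(6 + F\right)\right) = -3 + F + F \left(6 + F\right)$)
$\left(\frac{l{\left(K{\left(-13,-16 \right)} \right)}}{m{\left(-455 \right)}} - 206159\right) + 239226 = \left(\frac{-3 - 15 - 15 \left(6 - 15\right)}{\left(-1\right) \frac{1}{2240 + 8 \left(-455\right)}} - 206159\right) + 239226 = \left(\frac{-3 - 15 - -135}{\left(-1\right) \frac{1}{2240 - 3640}} - 206159\right) + 239226 = \left(\frac{-3 - 15 + 135}{\left(-1\right) \frac{1}{-1400}} - 206159\right) + 239226 = \left(\frac{117}{\left(-1\right) \left(- \frac{1}{1400}\right)} - 206159\right) + 239226 = \left(117 \frac{1}{\frac{1}{1400}} - 206159\right) + 239226 = \left(117 \cdot 1400 - 206159\right) + 239226 = \left(163800 - 206159\right) + 239226 = -42359 + 239226 = 196867$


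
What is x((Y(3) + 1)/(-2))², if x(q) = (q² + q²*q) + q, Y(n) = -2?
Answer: 49/64 ≈ 0.76563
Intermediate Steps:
x(q) = q + q² + q³ (x(q) = (q² + q³) + q = q + q² + q³)
x((Y(3) + 1)/(-2))² = (((-2 + 1)/(-2))*(1 + (-2 + 1)/(-2) + ((-2 + 1)/(-2))²))² = ((-1*(-½))*(1 - 1*(-½) + (-1*(-½))²))² = ((1 + ½ + (½)²)/2)² = ((1 + ½ + ¼)/2)² = ((½)*(7/4))² = (7/8)² = 49/64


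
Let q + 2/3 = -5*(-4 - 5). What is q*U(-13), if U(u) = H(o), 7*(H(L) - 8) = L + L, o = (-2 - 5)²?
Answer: 2926/3 ≈ 975.33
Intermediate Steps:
q = 133/3 (q = -⅔ - 5*(-4 - 5) = -⅔ - 5*(-9) = -⅔ + 45 = 133/3 ≈ 44.333)
o = 49 (o = (-7)² = 49)
H(L) = 8 + 2*L/7 (H(L) = 8 + (L + L)/7 = 8 + (2*L)/7 = 8 + 2*L/7)
U(u) = 22 (U(u) = 8 + (2/7)*49 = 8 + 14 = 22)
q*U(-13) = (133/3)*22 = 2926/3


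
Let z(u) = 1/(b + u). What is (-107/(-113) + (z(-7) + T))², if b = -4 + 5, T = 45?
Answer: 963419521/459684 ≈ 2095.8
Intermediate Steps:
b = 1
z(u) = 1/(1 + u)
(-107/(-113) + (z(-7) + T))² = (-107/(-113) + (1/(1 - 7) + 45))² = (-107*(-1/113) + (1/(-6) + 45))² = (107/113 + (-⅙ + 45))² = (107/113 + 269/6)² = (31039/678)² = 963419521/459684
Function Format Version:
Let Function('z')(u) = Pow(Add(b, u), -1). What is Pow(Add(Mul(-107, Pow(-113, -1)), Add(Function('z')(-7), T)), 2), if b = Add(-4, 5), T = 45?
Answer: Rational(963419521, 459684) ≈ 2095.8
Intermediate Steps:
b = 1
Function('z')(u) = Pow(Add(1, u), -1)
Pow(Add(Mul(-107, Pow(-113, -1)), Add(Function('z')(-7), T)), 2) = Pow(Add(Mul(-107, Pow(-113, -1)), Add(Pow(Add(1, -7), -1), 45)), 2) = Pow(Add(Mul(-107, Rational(-1, 113)), Add(Pow(-6, -1), 45)), 2) = Pow(Add(Rational(107, 113), Add(Rational(-1, 6), 45)), 2) = Pow(Add(Rational(107, 113), Rational(269, 6)), 2) = Pow(Rational(31039, 678), 2) = Rational(963419521, 459684)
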